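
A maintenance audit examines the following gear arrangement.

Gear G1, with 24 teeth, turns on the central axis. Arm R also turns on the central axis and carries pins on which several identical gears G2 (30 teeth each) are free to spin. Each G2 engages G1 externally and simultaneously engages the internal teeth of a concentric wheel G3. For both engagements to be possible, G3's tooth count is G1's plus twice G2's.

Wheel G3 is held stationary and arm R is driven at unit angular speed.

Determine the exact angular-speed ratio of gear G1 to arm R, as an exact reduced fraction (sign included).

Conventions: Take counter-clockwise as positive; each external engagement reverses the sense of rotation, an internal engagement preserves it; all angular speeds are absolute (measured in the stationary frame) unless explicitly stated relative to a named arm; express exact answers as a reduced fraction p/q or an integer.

topology: planetary set — G1 24T / G2 30T / G3 84T, arm = carrier (Willis)
ring teeth: 24 + 2·30 = 84
24(ω_sun−ω_arm) = −84(ω_ring−ω_arm),  ω_ring = 0, ω_arm = 1
ω_sun = 1 − (84/24)(0−1) = 9/2
ω_out/ω_in = 9/2

9/2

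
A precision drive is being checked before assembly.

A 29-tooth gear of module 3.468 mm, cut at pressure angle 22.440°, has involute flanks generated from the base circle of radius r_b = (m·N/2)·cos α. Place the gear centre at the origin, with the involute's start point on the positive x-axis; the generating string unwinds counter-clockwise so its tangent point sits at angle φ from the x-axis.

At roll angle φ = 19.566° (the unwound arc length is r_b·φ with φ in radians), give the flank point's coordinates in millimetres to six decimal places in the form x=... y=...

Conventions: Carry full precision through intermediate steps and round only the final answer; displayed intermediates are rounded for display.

x=49.109897 y=0.609810

topology: single-mesh involute geometry — m = 3.468, N = 29
pitch radius r_p = m·N/2 = 3.468·29/2 = 50.286000
base radius r_b = r_p·cos α = 50.286000·cos 22.440° = 46.478333
roll angle φ = 19.566° = 0.34149112 rad
x = r_b·(cos φ + φ·sin φ) = 49.109897
y = r_b·(sin φ − φ·cos φ) = 0.609810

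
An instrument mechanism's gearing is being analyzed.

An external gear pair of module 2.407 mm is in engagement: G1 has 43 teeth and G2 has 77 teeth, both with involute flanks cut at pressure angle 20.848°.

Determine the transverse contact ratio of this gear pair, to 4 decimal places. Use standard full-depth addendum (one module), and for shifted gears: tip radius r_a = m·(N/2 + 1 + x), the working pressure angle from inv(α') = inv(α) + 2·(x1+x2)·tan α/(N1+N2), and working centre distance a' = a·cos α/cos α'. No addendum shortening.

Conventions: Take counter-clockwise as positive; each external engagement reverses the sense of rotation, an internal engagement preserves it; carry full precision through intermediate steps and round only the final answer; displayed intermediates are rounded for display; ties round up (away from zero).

1.7285

topology: single-mesh involute geometry — m = 2.407, 43T/77T pair
base radii: r_b1 = 48.362284, r_b2 = 86.602229
tip radii: r_a1 = 54.157500, r_a2 = 95.076500
no profile shift: α' = α, a' = a
action lengths: √(r_a1²−r_b1²) = 24.374665, √(r_a2²−r_b2²) = 39.237670
base pitch p_b = π·m·cos α = 7.066725
CR = (24.374665 + 39.237670 − 144.420000·sin 20.84800°)/7.066725 = 1.728481
contact ratio ≈ 1.7285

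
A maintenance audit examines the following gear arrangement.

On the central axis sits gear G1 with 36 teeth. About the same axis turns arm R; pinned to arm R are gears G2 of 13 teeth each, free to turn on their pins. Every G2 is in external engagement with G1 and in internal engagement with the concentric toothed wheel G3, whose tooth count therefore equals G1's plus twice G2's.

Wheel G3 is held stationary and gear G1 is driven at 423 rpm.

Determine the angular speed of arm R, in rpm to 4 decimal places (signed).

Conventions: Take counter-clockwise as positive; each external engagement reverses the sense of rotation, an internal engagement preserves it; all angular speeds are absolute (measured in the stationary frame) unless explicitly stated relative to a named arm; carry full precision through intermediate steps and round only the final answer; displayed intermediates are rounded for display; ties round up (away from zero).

+155.3878 rpm

recognized (axles ride arm R): planetary set, 36/13/62 teeth
normalise by the input: solve with ω_sun = 1, then scale by 423 rpm
ring teeth: 36 + 2·13 = 62
36(ω_sun−ω_arm) = −62(ω_ring−ω_arm),  ω_ring = 0, ω_sun = 1
36(1−ω_arm) = −62(0−ω_arm)  ⇒  98·ω_arm = 36  ⇒  ω_arm = 18/49
scale: ω_arm = 18/49 × 423 rpm = +155.3878 rpm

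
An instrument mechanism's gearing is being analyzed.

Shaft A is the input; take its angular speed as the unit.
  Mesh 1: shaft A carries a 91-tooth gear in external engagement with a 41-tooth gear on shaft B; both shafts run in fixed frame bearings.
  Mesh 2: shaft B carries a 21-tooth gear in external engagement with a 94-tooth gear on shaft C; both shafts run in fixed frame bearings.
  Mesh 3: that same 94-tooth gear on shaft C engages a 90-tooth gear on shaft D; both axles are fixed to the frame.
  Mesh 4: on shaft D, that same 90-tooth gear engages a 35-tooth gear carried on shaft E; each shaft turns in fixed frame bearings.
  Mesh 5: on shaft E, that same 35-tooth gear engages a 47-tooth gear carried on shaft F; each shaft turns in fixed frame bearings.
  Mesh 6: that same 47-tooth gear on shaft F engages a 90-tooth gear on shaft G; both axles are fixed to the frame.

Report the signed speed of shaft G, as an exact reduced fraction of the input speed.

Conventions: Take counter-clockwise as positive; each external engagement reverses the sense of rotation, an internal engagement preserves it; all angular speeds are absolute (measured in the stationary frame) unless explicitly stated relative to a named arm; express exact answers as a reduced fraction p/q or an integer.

637/1230

6-mesh fixed-axis compound train (all bearings frame-fixed)
mesh 1 [91T→41T]: |ω|/ω_in = 1×91/41 = 91/41, sense flips to −
mesh 2 [21T→94T]: |ω|/ω_in = (91/41)×21/94 = 1911/3854, sense flips to +
mesh 3 [94T→90T]: |ω|/ω_in = (1911/3854)×94/90 = 637/1230, sense flips to −
mesh 4 [90T→35T]: |ω|/ω_in = (637/1230)×90/35 = 273/205, sense flips to +
mesh 5 [35T→47T]: |ω|/ω_in = (273/205)×35/47 = 1911/1927, sense flips to −
mesh 6 [47T→90T]: |ω|/ω_in = (1911/1927)×47/90 = 637/1230, sense flips to +
signed output speed (× input speed) = 637/1230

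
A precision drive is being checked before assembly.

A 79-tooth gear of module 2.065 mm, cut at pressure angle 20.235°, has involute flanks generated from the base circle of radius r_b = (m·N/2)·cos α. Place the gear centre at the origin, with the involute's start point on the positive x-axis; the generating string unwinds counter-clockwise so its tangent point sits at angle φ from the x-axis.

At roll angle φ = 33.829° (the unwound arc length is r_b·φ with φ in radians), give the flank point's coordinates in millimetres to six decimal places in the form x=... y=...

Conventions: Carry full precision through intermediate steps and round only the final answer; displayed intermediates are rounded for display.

recognized (one wheel, involute flank): single-mesh tooth geometry, m = 2.065, N = 79
pitch radius r_p = m·N/2 = 2.065·79/2 = 81.567500
base radius r_b = r_p·cos α = 81.567500·cos 20.235° = 76.533310
roll angle φ = 33.829° = 0.59042743 rad
x = r_b·(cos φ + φ·sin φ) = 88.732971
y = r_b·(sin φ − φ·cos φ) = 5.070058

x=88.732971 y=5.070058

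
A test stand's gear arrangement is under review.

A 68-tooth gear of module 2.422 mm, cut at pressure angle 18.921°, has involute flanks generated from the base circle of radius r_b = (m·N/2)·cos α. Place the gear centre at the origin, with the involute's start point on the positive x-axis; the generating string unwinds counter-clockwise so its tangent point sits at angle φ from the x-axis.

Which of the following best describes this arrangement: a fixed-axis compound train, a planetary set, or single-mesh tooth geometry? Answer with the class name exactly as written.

single-mesh tooth geometry

topology: single-mesh involute geometry — m = 2.422, N = 68
classification: single-mesh tooth geometry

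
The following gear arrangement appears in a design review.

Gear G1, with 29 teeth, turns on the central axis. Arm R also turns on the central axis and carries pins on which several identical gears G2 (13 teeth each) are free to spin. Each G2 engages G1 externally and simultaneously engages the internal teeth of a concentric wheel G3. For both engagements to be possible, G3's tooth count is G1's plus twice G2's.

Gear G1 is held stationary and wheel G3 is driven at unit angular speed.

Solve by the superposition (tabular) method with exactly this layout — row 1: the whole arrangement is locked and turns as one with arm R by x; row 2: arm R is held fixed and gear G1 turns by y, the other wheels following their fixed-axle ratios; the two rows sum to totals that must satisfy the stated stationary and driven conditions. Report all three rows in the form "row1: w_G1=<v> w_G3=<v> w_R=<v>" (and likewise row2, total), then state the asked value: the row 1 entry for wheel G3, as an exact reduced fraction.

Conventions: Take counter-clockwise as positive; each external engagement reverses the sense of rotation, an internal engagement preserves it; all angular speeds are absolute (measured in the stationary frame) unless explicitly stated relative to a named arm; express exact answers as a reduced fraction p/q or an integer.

row1: w_G1=55/84 w_G3=55/84 w_R=55/84
row2: w_G1=-55/84 w_G3=29/84 w_R=0
total: w_G1=0 w_G3=1 w_R=55/84
asked value: 55/84

planetary set (29T centre, 13T on arm, 55T internal) — Willis relation
row 1 — lock + rotate with arm: ω_sun = ω_ring = ω_arm = x
row 2 — arm fixed, fixed-axis ratios: sun y, ring −(29/55)·y, arm 0
boundary: total ω_sun = x + y = 0 and total ω_ring = x − (29/55)·y = 1  ⇒  y = -55/84, x = 55/84
row 2 ring = −(29/55)·(-55/84) = 29/84
totals (row 1 + row 2): sun 55/84 + (-55/84) = 0, ring 55/84 + 29/84 = 1, arm 55/84 + 0 = 55/84
asked cell (row1, ring) = 55/84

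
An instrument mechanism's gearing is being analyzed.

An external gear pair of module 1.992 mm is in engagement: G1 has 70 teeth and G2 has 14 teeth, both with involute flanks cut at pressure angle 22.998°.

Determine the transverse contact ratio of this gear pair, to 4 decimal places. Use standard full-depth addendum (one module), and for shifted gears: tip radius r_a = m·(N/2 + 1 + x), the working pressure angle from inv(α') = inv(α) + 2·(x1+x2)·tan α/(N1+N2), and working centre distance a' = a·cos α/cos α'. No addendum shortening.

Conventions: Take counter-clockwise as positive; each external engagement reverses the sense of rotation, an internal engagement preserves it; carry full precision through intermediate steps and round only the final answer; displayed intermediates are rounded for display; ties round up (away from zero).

class = single-mesh tooth geometry [involute pair 70T × 14T, m = 1.992]
base radii: r_b1 = 64.178549, r_b2 = 12.835710
tip radii: r_a1 = 71.712000, r_a2 = 15.936000
no profile shift: α' = α, a' = a
action lengths: √(r_a1²−r_b1²) = 31.995699, √(r_a2²−r_b2²) = 9.444609
base pitch p_b = π·m·cos α = 5.760653
CR = (31.995699 + 9.444609 − 83.664000·sin 22.99800°)/5.760653 = 1.519423
contact ratio ≈ 1.5194

1.5194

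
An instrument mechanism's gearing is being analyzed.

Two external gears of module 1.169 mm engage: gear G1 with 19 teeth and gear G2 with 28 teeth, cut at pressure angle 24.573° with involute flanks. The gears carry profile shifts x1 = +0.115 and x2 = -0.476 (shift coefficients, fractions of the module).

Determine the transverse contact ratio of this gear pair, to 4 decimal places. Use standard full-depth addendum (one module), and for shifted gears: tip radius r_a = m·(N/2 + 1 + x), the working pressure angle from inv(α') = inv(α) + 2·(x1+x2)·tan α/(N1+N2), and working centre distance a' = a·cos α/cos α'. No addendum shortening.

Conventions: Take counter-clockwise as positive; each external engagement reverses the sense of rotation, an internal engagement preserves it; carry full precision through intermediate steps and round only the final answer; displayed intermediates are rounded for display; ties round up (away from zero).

recognized (one external pair, fixed centres): single-mesh tooth geometry, m = 1.169, N1 = 19, N2 = 28
base radii: r_b1 = 10.099699, r_b2 = 14.883767
tip radii: r_a1 = 12.408935, r_a2 = 16.978556
inv(α') = inv(24.573°) + 2·(+0.115-0.476)·tan α/(19+28) = 0.02136171  ⇒  α' = 22.44886°
a' = a·cos α / cos α' = 27.4715·cos 24.573°/cos 22.44886° = 27.031925
action lengths: √(r_a1²−r_b1²) = 7.209559, √(r_a2²−r_b2²) = 8.169752
base pitch p_b = π·m·cos α = 3.339910
CR = (7.209559 + 8.169752 − 27.031925·sin 22.44886°)/3.339910 = 1.514095
contact ratio ≈ 1.5141

1.5141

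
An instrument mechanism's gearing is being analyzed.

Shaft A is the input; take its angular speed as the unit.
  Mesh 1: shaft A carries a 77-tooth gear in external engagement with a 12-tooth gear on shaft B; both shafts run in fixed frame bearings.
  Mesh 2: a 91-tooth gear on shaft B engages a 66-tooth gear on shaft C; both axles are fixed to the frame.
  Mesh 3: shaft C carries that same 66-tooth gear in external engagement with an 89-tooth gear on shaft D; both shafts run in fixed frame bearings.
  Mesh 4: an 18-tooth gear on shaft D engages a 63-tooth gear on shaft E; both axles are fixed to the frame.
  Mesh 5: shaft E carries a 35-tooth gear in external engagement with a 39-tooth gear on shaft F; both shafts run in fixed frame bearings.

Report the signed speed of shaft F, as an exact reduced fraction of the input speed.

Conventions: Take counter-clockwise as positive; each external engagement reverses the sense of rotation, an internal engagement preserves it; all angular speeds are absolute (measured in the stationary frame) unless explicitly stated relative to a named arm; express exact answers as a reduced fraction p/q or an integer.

-2695/1602

5-mesh fixed-axis compound train (all bearings frame-fixed)
mesh 1 [77T→12T]: |ω|/ω_in = 1×77/12 = 77/12, sense flips to −
mesh 2 [91T→66T]: |ω|/ω_in = (77/12)×91/66 = 637/72, sense flips to +
mesh 3 [66T→89T]: |ω|/ω_in = (637/72)×66/89 = 7007/1068, sense flips to −
mesh 4 [18T→63T]: |ω|/ω_in = (7007/1068)×18/63 = 1001/534, sense flips to +
mesh 5 [35T→39T]: |ω|/ω_in = (1001/534)×35/39 = 2695/1602, sense flips to −
signed output speed (× input speed) = -2695/1602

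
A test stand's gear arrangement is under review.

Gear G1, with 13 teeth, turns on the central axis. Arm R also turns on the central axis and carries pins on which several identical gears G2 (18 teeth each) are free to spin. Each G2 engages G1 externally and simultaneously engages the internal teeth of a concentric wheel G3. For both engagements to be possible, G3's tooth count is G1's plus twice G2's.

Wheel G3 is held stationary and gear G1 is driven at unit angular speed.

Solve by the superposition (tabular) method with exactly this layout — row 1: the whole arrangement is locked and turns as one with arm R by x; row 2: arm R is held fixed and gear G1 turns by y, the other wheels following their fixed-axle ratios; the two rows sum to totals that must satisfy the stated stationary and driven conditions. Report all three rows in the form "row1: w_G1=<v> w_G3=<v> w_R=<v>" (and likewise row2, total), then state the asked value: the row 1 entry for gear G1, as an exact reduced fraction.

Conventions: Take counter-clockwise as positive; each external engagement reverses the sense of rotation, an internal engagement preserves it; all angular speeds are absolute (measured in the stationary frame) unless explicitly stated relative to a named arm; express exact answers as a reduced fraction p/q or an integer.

row1: w_G1=13/62 w_G3=13/62 w_R=13/62
row2: w_G1=49/62 w_G3=-13/62 w_R=0
total: w_G1=1 w_G3=0 w_R=13/62
asked value: 13/62

class = planetary set [G3 = 13+2·18 = 49; Willis about the carrier]
row 1: whole set turns with the arm by x
row 2: sun turns y, ring = −(13/49)·y, arm 0
boundary: total ω_ring = x − (13/49)·y = 0 and total ω_sun = x + y = 1  ⇒  y = 49/62, x = 13/62
row 2 ring = −(13/49)·49/62 = -13/62
totals (row 1 + row 2): sun 13/62 + 49/62 = 1, ring 13/62 + (-13/62) = 0, arm 13/62 + 0 = 13/62
asked cell (row1, sun) = 13/62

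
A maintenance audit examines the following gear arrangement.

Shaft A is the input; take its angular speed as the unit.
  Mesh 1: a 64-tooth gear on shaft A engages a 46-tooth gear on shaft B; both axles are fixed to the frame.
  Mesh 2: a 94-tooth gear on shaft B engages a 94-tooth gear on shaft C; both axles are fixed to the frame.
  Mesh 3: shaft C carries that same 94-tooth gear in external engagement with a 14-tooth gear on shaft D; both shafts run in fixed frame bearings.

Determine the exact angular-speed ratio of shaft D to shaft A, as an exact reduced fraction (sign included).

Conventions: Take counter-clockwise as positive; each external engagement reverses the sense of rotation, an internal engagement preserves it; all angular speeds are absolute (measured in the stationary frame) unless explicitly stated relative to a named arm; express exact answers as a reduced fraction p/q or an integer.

-1504/161

class = fixed-axis compound train [3 meshes; 3 ratios multiply, 3 sense flips]
mesh 1 [64T→46T]: running ratio 32/23, sense −
mesh 2 [94T→94T]: running ratio 32/23, sense +
mesh 3 [94T→14T]: running ratio 1504/161, sense −
ω_out/ω_in = -1504/161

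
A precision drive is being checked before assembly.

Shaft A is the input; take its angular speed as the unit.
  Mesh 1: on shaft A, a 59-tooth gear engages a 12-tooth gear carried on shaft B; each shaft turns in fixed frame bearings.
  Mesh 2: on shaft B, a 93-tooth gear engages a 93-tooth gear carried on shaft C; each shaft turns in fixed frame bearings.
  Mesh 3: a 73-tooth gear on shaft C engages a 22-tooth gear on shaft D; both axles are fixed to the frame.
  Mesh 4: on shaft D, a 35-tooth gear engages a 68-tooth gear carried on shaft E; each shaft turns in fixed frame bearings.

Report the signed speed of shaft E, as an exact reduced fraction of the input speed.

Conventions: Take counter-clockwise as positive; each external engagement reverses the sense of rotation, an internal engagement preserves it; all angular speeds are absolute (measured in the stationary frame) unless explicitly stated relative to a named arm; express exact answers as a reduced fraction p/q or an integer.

4-mesh fixed-axis compound train (all bearings frame-fixed)
mesh 1 [59T→12T]: |ω|/ω_in = 1×59/12 = 59/12, sense flips to −
mesh 2 [93T→93T]: |ω|/ω_in = (59/12)×93/93 = 59/12, sense flips to +
mesh 3 [73T→22T]: |ω|/ω_in = (59/12)×73/22 = 4307/264, sense flips to −
mesh 4 [35T→68T]: |ω|/ω_in = (4307/264)×35/68 = 150745/17952, sense flips to +
signed output speed (× input speed) = 150745/17952

150745/17952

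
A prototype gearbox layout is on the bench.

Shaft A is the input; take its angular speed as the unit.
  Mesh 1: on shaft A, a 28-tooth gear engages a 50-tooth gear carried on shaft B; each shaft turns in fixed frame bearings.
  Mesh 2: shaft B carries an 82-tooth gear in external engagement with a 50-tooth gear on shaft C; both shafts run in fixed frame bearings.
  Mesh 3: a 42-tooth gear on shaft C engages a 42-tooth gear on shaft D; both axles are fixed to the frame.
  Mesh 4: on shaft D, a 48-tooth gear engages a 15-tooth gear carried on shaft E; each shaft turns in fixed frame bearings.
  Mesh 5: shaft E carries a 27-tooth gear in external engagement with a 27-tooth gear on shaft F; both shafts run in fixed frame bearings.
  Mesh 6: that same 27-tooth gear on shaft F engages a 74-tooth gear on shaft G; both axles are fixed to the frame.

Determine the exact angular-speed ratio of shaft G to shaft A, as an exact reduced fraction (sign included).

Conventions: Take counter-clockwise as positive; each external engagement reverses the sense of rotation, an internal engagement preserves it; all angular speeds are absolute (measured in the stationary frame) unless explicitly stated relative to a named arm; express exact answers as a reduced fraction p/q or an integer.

class = fixed-axis compound train [6 meshes; 6 ratios multiply, 6 sense flips]
mesh 1 [28T→50T]: running ratio 14/25, sense −
mesh 2 [82T→50T]: running ratio 574/625, sense +
mesh 3 [42T→42T]: running ratio 574/625, sense −
mesh 4 [48T→15T]: running ratio 9184/3125, sense +
mesh 5 [27T→27T]: running ratio 9184/3125, sense −
mesh 6 [27T→74T]: running ratio 123984/115625, sense +
ω_out/ω_in = 123984/115625

123984/115625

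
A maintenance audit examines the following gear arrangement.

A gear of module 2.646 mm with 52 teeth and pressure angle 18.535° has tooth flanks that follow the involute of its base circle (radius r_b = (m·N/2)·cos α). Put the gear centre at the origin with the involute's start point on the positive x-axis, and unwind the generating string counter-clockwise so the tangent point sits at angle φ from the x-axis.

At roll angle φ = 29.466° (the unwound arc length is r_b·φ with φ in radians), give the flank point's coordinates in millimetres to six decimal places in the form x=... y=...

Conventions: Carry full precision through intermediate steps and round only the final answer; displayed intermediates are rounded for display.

x=73.291284 y=2.879886

class = single-mesh tooth geometry [base-circle involute, m = 2.646, 52T]
pitch radius r_p = m·N/2 = 2.646·52/2 = 68.796000
base radius r_b = r_p·cos α = 68.796000·cos 18.535° = 65.227527
roll angle φ = 29.466° = 0.51427872 rad
x = r_b·(cos φ + φ·sin φ) = 73.291284
y = r_b·(sin φ − φ·cos φ) = 2.879886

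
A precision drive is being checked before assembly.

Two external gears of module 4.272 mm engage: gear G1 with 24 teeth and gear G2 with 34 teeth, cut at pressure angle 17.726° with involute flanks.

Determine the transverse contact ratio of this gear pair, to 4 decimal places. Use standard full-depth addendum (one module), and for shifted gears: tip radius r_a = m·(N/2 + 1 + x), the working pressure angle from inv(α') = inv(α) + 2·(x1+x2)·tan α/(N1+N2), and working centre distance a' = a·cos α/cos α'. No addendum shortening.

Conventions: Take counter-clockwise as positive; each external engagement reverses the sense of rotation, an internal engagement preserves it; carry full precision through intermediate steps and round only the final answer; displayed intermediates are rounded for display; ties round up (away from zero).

1.7457

class = single-mesh tooth geometry [involute pair 24T × 34T, m = 4.272]
base radii: r_b1 = 48.830160, r_b2 = 69.176061
tip radii: r_a1 = 55.536000, r_a2 = 76.896000
no profile shift: α' = α, a' = a
action lengths: √(r_a1²−r_b1²) = 26.454919, √(r_a2²−r_b2²) = 33.580760
base pitch p_b = π·m·cos α = 12.783706
CR = (26.454919 + 33.580760 − 123.888000·sin 17.72600°)/12.783706 = 1.745666
contact ratio ≈ 1.7457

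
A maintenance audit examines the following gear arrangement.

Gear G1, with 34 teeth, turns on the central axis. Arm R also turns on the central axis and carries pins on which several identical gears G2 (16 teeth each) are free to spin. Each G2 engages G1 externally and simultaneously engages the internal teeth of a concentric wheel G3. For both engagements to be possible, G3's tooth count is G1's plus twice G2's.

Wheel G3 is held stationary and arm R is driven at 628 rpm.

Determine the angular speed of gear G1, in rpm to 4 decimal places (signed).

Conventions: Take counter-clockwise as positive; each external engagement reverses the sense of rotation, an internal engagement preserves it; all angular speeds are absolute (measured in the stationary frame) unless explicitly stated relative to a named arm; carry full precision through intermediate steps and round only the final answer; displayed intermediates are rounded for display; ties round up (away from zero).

recognized (axles ride arm R): planetary set, 34/16/66 teeth
normalise by the input: solve with ω_arm = 1, then scale by 628 rpm
ring teeth: 34 + 2·16 = 66
34(ω_sun−ω_arm) = −66(ω_ring−ω_arm),  ω_ring = 0, ω_arm = 1
ω_sun = 1 − (66/34)(0−1) = 50/17
scale: ω_sun = 50/17 × 628 rpm = +1847.0588 rpm

+1847.0588 rpm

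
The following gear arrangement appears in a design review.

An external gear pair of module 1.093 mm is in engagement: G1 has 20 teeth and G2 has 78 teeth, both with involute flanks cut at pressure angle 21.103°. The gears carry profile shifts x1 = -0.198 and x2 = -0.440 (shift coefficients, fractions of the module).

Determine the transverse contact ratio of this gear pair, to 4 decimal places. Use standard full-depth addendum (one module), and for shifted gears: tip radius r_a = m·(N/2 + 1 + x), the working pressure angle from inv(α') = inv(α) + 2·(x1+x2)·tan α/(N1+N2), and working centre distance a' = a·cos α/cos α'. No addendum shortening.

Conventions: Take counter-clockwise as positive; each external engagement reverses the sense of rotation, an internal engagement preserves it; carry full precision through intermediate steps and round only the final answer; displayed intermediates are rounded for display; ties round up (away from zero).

1.8048

recognized (one external pair, fixed centres): single-mesh tooth geometry, m = 1.093, N1 = 20, N2 = 78
base radii: r_b1 = 10.196976, r_b2 = 39.768207
tip radii: r_a1 = 11.806586, r_a2 = 43.239080
inv(α') = inv(21.103°) + 2·(-0.198-0.440)·tan α/(20+78) = 0.01258627  ⇒  α' = 18.93754°
a' = a·cos α / cos α' = 53.5570·cos 21.103°/cos 18.93754° = 52.824415
action lengths: √(r_a1²−r_b1²) = 5.951231, √(r_a2²−r_b2²) = 16.973738
base pitch p_b = π·m·cos α = 3.203475
CR = (5.951231 + 16.973738 − 52.824415·sin 18.93754°)/3.203475 = 1.804752
contact ratio ≈ 1.8048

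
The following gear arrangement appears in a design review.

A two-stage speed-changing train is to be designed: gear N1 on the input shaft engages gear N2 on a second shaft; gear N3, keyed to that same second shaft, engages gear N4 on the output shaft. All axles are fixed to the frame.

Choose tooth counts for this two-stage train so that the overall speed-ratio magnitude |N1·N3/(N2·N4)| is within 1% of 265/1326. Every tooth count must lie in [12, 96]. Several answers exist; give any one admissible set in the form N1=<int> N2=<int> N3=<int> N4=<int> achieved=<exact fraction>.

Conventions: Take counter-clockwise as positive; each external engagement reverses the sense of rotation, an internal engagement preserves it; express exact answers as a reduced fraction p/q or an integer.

N1=15 N2=51 N3=53 N4=78 achieved=265/1326

2-stage fixed-axis compound train for ratio 265/1326
target = 265/1326 in lowest terms: an exact hit needs N1·N3 = k·265 and N2·N4 = k·1326 for one integer k, every count in [12, 96]; additionally prefer no 1:1 stage (N1 ≠ N2, N3 ≠ N4)
k = 1…2: no 1:1-free in-range split of k·265 and k·1326 into factor pairs; take k = 3
k = 3: N1·N3 = 795 = 15·53, N2·N4 = 3978 = 51·78
achieved = 15·53/(51·78) = 265/1326; |achieved − target| = 0 ≤ 53/26520 ✓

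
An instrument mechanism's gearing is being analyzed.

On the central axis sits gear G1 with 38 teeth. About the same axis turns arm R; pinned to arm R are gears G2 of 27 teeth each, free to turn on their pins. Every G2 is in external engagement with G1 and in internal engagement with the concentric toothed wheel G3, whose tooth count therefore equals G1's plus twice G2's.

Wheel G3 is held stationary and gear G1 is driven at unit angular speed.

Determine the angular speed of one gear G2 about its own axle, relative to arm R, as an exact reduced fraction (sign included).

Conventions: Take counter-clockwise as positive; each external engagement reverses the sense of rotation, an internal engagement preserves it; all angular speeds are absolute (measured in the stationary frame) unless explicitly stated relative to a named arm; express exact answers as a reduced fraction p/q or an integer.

recognized (axles ride arm R): planetary set, 38/27/92 teeth
ring teeth: 38 + 2·27 = 92
38(ω_sun−ω_arm) = −92(ω_ring−ω_arm),  ω_ring = 0, ω_sun = 1
38(1−ω_arm) = −92(0−ω_arm)  ⇒  130·ω_arm = 38  ⇒  ω_arm = 19/65
sun–planet mesh: 38·(1−19/65) = −27·(ω_p−ω_arm)  ⇒  ω_p−ω_arm = -1748/1755
exact speed ratio = -1748/1755

-1748/1755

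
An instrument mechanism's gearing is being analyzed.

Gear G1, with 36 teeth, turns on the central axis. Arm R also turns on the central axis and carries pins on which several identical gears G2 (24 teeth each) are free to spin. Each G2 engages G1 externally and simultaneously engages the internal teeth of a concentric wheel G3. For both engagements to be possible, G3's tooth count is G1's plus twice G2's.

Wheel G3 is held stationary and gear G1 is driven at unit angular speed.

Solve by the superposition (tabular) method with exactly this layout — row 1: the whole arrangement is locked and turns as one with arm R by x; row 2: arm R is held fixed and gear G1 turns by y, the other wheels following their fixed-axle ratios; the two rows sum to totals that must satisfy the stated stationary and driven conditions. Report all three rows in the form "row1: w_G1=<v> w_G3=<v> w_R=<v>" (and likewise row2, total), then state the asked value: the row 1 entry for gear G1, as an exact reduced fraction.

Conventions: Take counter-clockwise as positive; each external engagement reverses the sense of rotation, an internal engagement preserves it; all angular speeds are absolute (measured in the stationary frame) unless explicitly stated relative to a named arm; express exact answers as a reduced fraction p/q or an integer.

row1: w_G1=3/10 w_G3=3/10 w_R=3/10
row2: w_G1=7/10 w_G3=-3/10 w_R=0
total: w_G1=1 w_G3=0 w_R=3/10
asked value: 3/10

planetary set (36T centre, 24T on arm, 84T internal) — Willis relation
superposition row 1 [locked train]: every member turns x
row 2 — arm fixed, fixed-axis ratios: sun y, ring −(36/84)·y, arm 0
boundary: total ω_ring = x − (36/84)·y = 0 and total ω_sun = x + y = 1  ⇒  y = 7/10, x = 3/10
row 2 ring = −(36/84)·7/10 = -3/10
totals (row 1 + row 2): sun 3/10 + 7/10 = 1, ring 3/10 + (-3/10) = 0, arm 3/10 + 0 = 3/10
asked cell (row1, sun) = 3/10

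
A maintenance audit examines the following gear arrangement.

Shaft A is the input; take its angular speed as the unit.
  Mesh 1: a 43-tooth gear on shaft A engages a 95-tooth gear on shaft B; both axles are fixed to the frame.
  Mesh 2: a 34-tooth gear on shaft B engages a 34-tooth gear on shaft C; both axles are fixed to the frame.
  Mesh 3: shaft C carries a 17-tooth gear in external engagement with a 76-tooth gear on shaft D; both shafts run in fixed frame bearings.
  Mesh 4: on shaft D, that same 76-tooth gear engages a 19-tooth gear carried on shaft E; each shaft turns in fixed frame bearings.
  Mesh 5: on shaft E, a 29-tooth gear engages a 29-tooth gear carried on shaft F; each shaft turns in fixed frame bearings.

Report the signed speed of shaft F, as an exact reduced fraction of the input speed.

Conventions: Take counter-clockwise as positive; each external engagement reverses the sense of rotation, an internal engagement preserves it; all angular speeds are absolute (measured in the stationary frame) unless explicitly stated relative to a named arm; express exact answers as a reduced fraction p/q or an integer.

5-mesh fixed-axis compound train (all bearings frame-fixed)
mesh 1 [43T→95T]: |ω|/ω_in = 1×43/95 = 43/95, sense flips to −
mesh 2 [34T→34T]: |ω|/ω_in = (43/95)×34/34 = 43/95, sense flips to +
mesh 3 [17T→76T]: |ω|/ω_in = (43/95)×17/76 = 731/7220, sense flips to −
mesh 4 [76T→19T]: |ω|/ω_in = (731/7220)×76/19 = 731/1805, sense flips to +
mesh 5 [29T→29T]: |ω|/ω_in = (731/1805)×29/29 = 731/1805, sense flips to −
signed output speed (× input speed) = -731/1805

-731/1805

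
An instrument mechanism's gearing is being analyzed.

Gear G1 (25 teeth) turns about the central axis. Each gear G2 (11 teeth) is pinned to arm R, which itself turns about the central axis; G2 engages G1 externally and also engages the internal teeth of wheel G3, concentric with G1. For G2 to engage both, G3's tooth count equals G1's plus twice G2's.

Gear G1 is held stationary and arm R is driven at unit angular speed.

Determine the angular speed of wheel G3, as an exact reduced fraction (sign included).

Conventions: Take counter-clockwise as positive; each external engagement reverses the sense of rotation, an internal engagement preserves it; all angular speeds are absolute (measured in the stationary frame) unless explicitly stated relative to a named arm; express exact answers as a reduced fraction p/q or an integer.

72/47

planetary set (25T centre, 11T on arm, 47T internal) — Willis relation
ring teeth: 25 + 2·11 = 47
25(ω_sun−ω_arm) = −47(ω_ring−ω_arm),  ω_sun = 0, ω_arm = 1
ω_ring = 1 − (25/47)(0−1) = 72/47
exact speed ratio = 72/47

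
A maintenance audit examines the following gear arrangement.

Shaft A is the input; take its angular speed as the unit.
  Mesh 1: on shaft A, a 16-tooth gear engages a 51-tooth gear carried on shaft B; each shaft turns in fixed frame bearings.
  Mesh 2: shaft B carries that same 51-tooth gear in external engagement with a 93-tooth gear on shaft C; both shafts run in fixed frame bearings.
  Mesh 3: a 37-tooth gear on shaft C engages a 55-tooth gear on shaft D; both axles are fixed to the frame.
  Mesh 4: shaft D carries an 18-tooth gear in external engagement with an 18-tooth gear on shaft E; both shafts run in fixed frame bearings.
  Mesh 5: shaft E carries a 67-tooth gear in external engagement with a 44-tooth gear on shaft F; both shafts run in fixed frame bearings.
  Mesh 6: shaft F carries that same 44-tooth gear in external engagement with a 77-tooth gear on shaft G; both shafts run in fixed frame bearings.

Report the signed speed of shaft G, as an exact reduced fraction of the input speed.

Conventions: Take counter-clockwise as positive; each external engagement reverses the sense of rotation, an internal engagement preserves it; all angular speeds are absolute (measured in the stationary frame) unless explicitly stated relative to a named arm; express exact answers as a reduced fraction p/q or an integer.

6-mesh fixed-axis compound train (all bearings frame-fixed)
mesh 1 [16T→51T]: |ω|/ω_in = 1×16/51 = 16/51, sense flips to −
mesh 2 [51T→93T]: |ω|/ω_in = (16/51)×51/93 = 16/93, sense flips to +
mesh 3 [37T→55T]: |ω|/ω_in = (16/93)×37/55 = 592/5115, sense flips to −
mesh 4 [18T→18T]: |ω|/ω_in = (592/5115)×18/18 = 592/5115, sense flips to +
mesh 5 [67T→44T]: |ω|/ω_in = (592/5115)×67/44 = 9916/56265, sense flips to −
mesh 6 [44T→77T]: |ω|/ω_in = (9916/56265)×44/77 = 39664/393855, sense flips to +
signed output speed (× input speed) = 39664/393855

39664/393855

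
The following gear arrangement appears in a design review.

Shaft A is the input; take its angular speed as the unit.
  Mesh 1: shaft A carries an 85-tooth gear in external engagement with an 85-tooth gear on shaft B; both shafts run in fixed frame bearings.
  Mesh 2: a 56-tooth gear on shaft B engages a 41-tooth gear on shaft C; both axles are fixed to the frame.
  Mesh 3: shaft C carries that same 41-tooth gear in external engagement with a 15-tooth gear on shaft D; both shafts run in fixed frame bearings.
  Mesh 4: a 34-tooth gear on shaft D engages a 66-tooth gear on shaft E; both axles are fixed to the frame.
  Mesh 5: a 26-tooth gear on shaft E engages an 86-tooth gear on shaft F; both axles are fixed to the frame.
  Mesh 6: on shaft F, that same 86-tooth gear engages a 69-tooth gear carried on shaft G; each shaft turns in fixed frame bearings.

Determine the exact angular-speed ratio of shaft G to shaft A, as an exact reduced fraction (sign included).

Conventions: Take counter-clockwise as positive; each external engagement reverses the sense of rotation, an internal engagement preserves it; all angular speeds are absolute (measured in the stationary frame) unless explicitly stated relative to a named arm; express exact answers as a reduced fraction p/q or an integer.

class = fixed-axis compound train [6 meshes; 6 ratios multiply, 6 sense flips]
mesh 1 [85T→85T]: running ratio 1, sense −
mesh 2 [56T→41T]: running ratio 56/41, sense +
mesh 3 [41T→15T]: running ratio 56/15, sense −
mesh 4 [34T→66T]: running ratio 952/495, sense +
mesh 5 [26T→86T]: running ratio 12376/21285, sense −
mesh 6 [86T→69T]: running ratio 24752/34155, sense +
ω_out/ω_in = 24752/34155

24752/34155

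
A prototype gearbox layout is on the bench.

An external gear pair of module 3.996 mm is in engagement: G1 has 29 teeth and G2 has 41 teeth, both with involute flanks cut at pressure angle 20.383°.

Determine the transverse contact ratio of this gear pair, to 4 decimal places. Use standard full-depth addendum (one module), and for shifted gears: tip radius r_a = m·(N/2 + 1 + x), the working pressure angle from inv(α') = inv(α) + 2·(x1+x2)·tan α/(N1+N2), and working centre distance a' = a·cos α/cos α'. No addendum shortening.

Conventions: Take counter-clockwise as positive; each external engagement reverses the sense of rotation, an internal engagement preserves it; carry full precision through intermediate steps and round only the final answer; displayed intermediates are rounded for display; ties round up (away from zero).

1.6648

recognized (one external pair, fixed centres): single-mesh tooth geometry, m = 3.996, N1 = 29, N2 = 41
base radii: r_b1 = 54.313983, r_b2 = 76.788735
tip radii: r_a1 = 61.938000, r_a2 = 85.914000
no profile shift: α' = α, a' = a
action lengths: √(r_a1²−r_b1²) = 29.770910, √(r_a2²−r_b2²) = 38.531878
base pitch p_b = π·m·cos α = 11.767752
CR = (29.770910 + 38.531878 − 139.860000·sin 20.38300°)/11.767752 = 1.664753
contact ratio ≈ 1.6648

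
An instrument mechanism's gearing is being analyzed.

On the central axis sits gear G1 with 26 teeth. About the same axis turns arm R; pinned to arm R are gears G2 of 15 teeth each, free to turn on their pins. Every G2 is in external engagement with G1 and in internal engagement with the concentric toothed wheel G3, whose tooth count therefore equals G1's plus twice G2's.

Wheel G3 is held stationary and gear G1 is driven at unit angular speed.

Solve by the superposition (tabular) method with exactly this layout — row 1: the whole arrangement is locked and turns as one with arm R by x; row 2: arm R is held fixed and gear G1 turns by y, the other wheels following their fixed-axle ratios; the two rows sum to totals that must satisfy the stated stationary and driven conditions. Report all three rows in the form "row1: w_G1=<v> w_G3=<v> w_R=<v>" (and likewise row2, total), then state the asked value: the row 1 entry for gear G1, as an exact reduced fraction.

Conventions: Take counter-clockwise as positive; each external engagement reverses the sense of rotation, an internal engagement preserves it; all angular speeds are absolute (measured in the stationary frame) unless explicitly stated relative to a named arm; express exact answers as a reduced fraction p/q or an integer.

row1: w_G1=13/41 w_G3=13/41 w_R=13/41
row2: w_G1=28/41 w_G3=-13/41 w_R=0
total: w_G1=1 w_G3=0 w_R=13/41
asked value: 13/41

class = planetary set [G3 = 26+2·15 = 56; Willis about the carrier]
superposition row 1 [locked train]: every member turns x
row 2 — arm fixed, fixed-axis ratios: sun y, ring −(26/56)·y, arm 0
boundary: total ω_ring = x − (26/56)·y = 0 and total ω_sun = x + y = 1  ⇒  y = 28/41, x = 13/41
row 2 ring = −(26/56)·28/41 = -13/41
totals (row 1 + row 2): sun 13/41 + 28/41 = 1, ring 13/41 + (-13/41) = 0, arm 13/41 + 0 = 13/41
asked cell (row1, sun) = 13/41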